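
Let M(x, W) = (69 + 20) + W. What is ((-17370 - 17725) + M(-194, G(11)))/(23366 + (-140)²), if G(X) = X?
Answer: -11665/14322 ≈ -0.81448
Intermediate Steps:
M(x, W) = 89 + W
((-17370 - 17725) + M(-194, G(11)))/(23366 + (-140)²) = ((-17370 - 17725) + (89 + 11))/(23366 + (-140)²) = (-35095 + 100)/(23366 + 19600) = -34995/42966 = -34995*1/42966 = -11665/14322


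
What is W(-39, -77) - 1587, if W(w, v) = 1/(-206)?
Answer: -326923/206 ≈ -1587.0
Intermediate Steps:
W(w, v) = -1/206
W(-39, -77) - 1587 = -1/206 - 1587 = -326923/206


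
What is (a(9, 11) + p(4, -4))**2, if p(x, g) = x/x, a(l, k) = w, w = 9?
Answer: 100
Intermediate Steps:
a(l, k) = 9
p(x, g) = 1
(a(9, 11) + p(4, -4))**2 = (9 + 1)**2 = 10**2 = 100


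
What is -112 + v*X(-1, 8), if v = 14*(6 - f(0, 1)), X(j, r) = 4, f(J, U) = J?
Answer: 224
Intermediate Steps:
v = 84 (v = 14*(6 - 1*0) = 14*(6 + 0) = 14*6 = 84)
-112 + v*X(-1, 8) = -112 + 84*4 = -112 + 336 = 224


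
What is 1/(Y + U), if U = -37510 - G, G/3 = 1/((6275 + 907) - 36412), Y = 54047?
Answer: 29230/483376513 ≈ 6.0470e-5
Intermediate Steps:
G = -3/29230 (G = 3/((6275 + 907) - 36412) = 3/(7182 - 36412) = 3/(-29230) = 3*(-1/29230) = -3/29230 ≈ -0.00010263)
U = -1096417297/29230 (U = -37510 - 1*(-3/29230) = -37510 + 3/29230 = -1096417297/29230 ≈ -37510.)
1/(Y + U) = 1/(54047 - 1096417297/29230) = 1/(483376513/29230) = 29230/483376513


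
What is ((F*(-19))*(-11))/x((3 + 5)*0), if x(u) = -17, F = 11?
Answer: -2299/17 ≈ -135.24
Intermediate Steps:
((F*(-19))*(-11))/x((3 + 5)*0) = ((11*(-19))*(-11))/(-17) = -209*(-11)*(-1/17) = 2299*(-1/17) = -2299/17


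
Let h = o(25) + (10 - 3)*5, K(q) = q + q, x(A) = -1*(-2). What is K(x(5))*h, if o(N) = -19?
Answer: 64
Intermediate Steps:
x(A) = 2
K(q) = 2*q
h = 16 (h = -19 + (10 - 3)*5 = -19 + 7*5 = -19 + 35 = 16)
K(x(5))*h = (2*2)*16 = 4*16 = 64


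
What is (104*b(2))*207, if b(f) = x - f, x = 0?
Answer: -43056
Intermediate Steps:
b(f) = -f (b(f) = 0 - f = -f)
(104*b(2))*207 = (104*(-1*2))*207 = (104*(-2))*207 = -208*207 = -43056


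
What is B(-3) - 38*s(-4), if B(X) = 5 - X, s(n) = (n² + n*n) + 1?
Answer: -1246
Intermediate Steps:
s(n) = 1 + 2*n² (s(n) = (n² + n²) + 1 = 2*n² + 1 = 1 + 2*n²)
B(-3) - 38*s(-4) = (5 - 1*(-3)) - 38*(1 + 2*(-4)²) = (5 + 3) - 38*(1 + 2*16) = 8 - 38*(1 + 32) = 8 - 38*33 = 8 - 1254 = -1246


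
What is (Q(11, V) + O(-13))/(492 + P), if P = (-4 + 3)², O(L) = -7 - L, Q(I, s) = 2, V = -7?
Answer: 8/493 ≈ 0.016227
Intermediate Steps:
P = 1 (P = (-1)² = 1)
(Q(11, V) + O(-13))/(492 + P) = (2 + (-7 - 1*(-13)))/(492 + 1) = (2 + (-7 + 13))/493 = (2 + 6)*(1/493) = 8*(1/493) = 8/493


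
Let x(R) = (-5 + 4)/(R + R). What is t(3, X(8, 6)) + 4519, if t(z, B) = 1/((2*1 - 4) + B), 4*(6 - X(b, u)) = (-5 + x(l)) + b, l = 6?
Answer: 709531/157 ≈ 4519.3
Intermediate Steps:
x(R) = -1/(2*R)
X(b, u) = 349/48 - b/4 (X(b, u) = 6 - ((-5 - ½/6) + b)/4 = 6 - ((-5 - ½*⅙) + b)/4 = 6 - ((-5 - 1/12) + b)/4 = 6 - (-61/12 + b)/4 = 6 + (61/48 - b/4) = 349/48 - b/4)
t(z, B) = 1/(-2 + B) (t(z, B) = 1/((2 - 4) + B) = 1/(-2 + B))
t(3, X(8, 6)) + 4519 = 1/(-2 + (349/48 - ¼*8)) + 4519 = 1/(-2 + (349/48 - 2)) + 4519 = 1/(-2 + 253/48) + 4519 = 1/(157/48) + 4519 = 48/157 + 4519 = 709531/157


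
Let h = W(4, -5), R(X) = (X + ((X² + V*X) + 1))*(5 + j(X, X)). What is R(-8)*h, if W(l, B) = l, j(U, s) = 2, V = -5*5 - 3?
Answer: 7868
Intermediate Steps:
V = -28 (V = -25 - 3 = -28)
R(X) = 7 - 189*X + 7*X² (R(X) = (X + ((X² - 28*X) + 1))*(5 + 2) = (X + (1 + X² - 28*X))*7 = (1 + X² - 27*X)*7 = 7 - 189*X + 7*X²)
h = 4
R(-8)*h = (7 - 189*(-8) + 7*(-8)²)*4 = (7 + 1512 + 7*64)*4 = (7 + 1512 + 448)*4 = 1967*4 = 7868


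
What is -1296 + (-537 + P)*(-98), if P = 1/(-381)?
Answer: 19556828/381 ≈ 51330.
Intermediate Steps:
P = -1/381 ≈ -0.0026247
-1296 + (-537 + P)*(-98) = -1296 + (-537 - 1/381)*(-98) = -1296 - 204598/381*(-98) = -1296 + 20050604/381 = 19556828/381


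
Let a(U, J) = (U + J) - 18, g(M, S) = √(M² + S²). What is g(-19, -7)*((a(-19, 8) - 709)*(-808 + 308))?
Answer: 369000*√410 ≈ 7.4717e+6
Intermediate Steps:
a(U, J) = -18 + J + U (a(U, J) = (J + U) - 18 = -18 + J + U)
g(-19, -7)*((a(-19, 8) - 709)*(-808 + 308)) = √((-19)² + (-7)²)*(((-18 + 8 - 19) - 709)*(-808 + 308)) = √(361 + 49)*((-29 - 709)*(-500)) = √410*(-738*(-500)) = √410*369000 = 369000*√410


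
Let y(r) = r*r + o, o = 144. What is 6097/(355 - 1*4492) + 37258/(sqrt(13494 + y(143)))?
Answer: -871/591 + 37258*sqrt(34087)/34087 ≈ 200.33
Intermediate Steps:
y(r) = 144 + r**2 (y(r) = r*r + 144 = r**2 + 144 = 144 + r**2)
6097/(355 - 1*4492) + 37258/(sqrt(13494 + y(143))) = 6097/(355 - 1*4492) + 37258/(sqrt(13494 + (144 + 143**2))) = 6097/(355 - 4492) + 37258/(sqrt(13494 + (144 + 20449))) = 6097/(-4137) + 37258/(sqrt(13494 + 20593)) = 6097*(-1/4137) + 37258/(sqrt(34087)) = -871/591 + 37258*(sqrt(34087)/34087) = -871/591 + 37258*sqrt(34087)/34087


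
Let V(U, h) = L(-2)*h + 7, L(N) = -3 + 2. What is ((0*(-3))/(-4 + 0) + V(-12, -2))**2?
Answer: 81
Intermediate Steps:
L(N) = -1
V(U, h) = 7 - h (V(U, h) = -h + 7 = 7 - h)
((0*(-3))/(-4 + 0) + V(-12, -2))**2 = ((0*(-3))/(-4 + 0) + (7 - 1*(-2)))**2 = (0/(-4) + (7 + 2))**2 = (0*(-1/4) + 9)**2 = (0 + 9)**2 = 9**2 = 81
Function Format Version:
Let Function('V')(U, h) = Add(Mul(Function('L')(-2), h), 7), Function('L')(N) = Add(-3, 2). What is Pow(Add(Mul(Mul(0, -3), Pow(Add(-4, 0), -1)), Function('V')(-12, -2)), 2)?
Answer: 81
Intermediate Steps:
Function('L')(N) = -1
Function('V')(U, h) = Add(7, Mul(-1, h)) (Function('V')(U, h) = Add(Mul(-1, h), 7) = Add(7, Mul(-1, h)))
Pow(Add(Mul(Mul(0, -3), Pow(Add(-4, 0), -1)), Function('V')(-12, -2)), 2) = Pow(Add(Mul(Mul(0, -3), Pow(Add(-4, 0), -1)), Add(7, Mul(-1, -2))), 2) = Pow(Add(Mul(0, Pow(-4, -1)), Add(7, 2)), 2) = Pow(Add(Mul(0, Rational(-1, 4)), 9), 2) = Pow(Add(0, 9), 2) = Pow(9, 2) = 81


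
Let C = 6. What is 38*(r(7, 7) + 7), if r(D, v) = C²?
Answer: 1634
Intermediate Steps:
r(D, v) = 36 (r(D, v) = 6² = 36)
38*(r(7, 7) + 7) = 38*(36 + 7) = 38*43 = 1634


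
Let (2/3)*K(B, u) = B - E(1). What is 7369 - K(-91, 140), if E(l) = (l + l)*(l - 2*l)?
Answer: 15005/2 ≈ 7502.5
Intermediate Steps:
E(l) = -2*l² (E(l) = (2*l)*(-l) = -2*l²)
K(B, u) = 3 + 3*B/2 (K(B, u) = 3*(B - (-2)*1²)/2 = 3*(B - (-2))/2 = 3*(B - 1*(-2))/2 = 3*(B + 2)/2 = 3*(2 + B)/2 = 3 + 3*B/2)
7369 - K(-91, 140) = 7369 - (3 + (3/2)*(-91)) = 7369 - (3 - 273/2) = 7369 - 1*(-267/2) = 7369 + 267/2 = 15005/2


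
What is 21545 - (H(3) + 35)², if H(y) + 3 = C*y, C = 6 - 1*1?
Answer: 19336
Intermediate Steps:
C = 5 (C = 6 - 1 = 5)
H(y) = -3 + 5*y
21545 - (H(3) + 35)² = 21545 - ((-3 + 5*3) + 35)² = 21545 - ((-3 + 15) + 35)² = 21545 - (12 + 35)² = 21545 - 1*47² = 21545 - 1*2209 = 21545 - 2209 = 19336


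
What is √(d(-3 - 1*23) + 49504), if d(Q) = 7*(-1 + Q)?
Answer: √49315 ≈ 222.07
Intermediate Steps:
d(Q) = -7 + 7*Q
√(d(-3 - 1*23) + 49504) = √((-7 + 7*(-3 - 1*23)) + 49504) = √((-7 + 7*(-3 - 23)) + 49504) = √((-7 + 7*(-26)) + 49504) = √((-7 - 182) + 49504) = √(-189 + 49504) = √49315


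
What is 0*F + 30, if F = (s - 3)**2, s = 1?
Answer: 30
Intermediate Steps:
F = 4 (F = (1 - 3)**2 = (-2)**2 = 4)
0*F + 30 = 0*4 + 30 = 0 + 30 = 30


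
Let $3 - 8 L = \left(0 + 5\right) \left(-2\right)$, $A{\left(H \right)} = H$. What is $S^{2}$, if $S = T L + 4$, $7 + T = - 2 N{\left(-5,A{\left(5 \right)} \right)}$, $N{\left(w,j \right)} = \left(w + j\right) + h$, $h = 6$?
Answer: $\frac{46225}{64} \approx 722.27$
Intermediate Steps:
$L = \frac{13}{8}$ ($L = \frac{3}{8} - \frac{\left(0 + 5\right) \left(-2\right)}{8} = \frac{3}{8} - \frac{5 \left(-2\right)}{8} = \frac{3}{8} - - \frac{5}{4} = \frac{3}{8} + \frac{5}{4} = \frac{13}{8} \approx 1.625$)
$N{\left(w,j \right)} = 6 + j + w$ ($N{\left(w,j \right)} = \left(w + j\right) + 6 = \left(j + w\right) + 6 = 6 + j + w$)
$T = -19$ ($T = -7 - 2 \left(6 + 5 - 5\right) = -7 - 12 = -19$)
$S = - \frac{215}{8}$ ($S = \left(-19\right) \frac{13}{8} + 4 = - \frac{247}{8} + 4 = - \frac{215}{8} \approx -26.875$)
$S^{2} = \left(- \frac{215}{8}\right)^{2} = \frac{46225}{64}$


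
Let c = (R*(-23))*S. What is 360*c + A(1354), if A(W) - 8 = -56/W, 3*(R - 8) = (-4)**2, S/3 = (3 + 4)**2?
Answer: -10986892212/677 ≈ -1.6229e+7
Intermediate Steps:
S = 147 (S = 3*(3 + 4)**2 = 3*7**2 = 3*49 = 147)
R = 40/3 (R = 8 + (1/3)*(-4)**2 = 8 + (1/3)*16 = 8 + 16/3 = 40/3 ≈ 13.333)
c = -45080 (c = ((40/3)*(-23))*147 = -920/3*147 = -45080)
A(W) = 8 - 56/W
360*c + A(1354) = 360*(-45080) + (8 - 56/1354) = -16228800 + (8 - 56*1/1354) = -16228800 + (8 - 28/677) = -16228800 + 5388/677 = -10986892212/677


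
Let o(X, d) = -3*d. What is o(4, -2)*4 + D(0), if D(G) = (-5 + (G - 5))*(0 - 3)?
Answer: 54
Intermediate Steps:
D(G) = 30 - 3*G (D(G) = (-5 + (-5 + G))*(-3) = (-10 + G)*(-3) = 30 - 3*G)
o(4, -2)*4 + D(0) = -3*(-2)*4 + (30 - 3*0) = 6*4 + (30 + 0) = 24 + 30 = 54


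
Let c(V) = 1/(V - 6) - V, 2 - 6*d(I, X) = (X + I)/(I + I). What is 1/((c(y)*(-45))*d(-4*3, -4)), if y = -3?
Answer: -9/260 ≈ -0.034615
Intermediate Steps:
d(I, X) = ⅓ - (I + X)/(12*I) (d(I, X) = ⅓ - (X + I)/(6*(I + I)) = ⅓ - (I + X)/(6*(2*I)) = ⅓ - (I + X)*1/(2*I)/6 = ⅓ - (I + X)/(12*I))
c(V) = 1/(-6 + V) - V
1/((c(y)*(-45))*d(-4*3, -4)) = 1/((((1 - 1*(-3)² + 6*(-3))/(-6 - 3))*(-45))*((-1*(-4) + 3*(-4*3))/(12*((-4*3))))) = 1/((((1 - 1*9 - 18)/(-9))*(-45))*((1/12)*(4 + 3*(-12))/(-12))) = 1/((-(1 - 9 - 18)/9*(-45))*((1/12)*(-1/12)*(4 - 36))) = 1/((-⅑*(-26)*(-45))*((1/12)*(-1/12)*(-32))) = 1/(((26/9)*(-45))*(2/9)) = 1/(-130*2/9) = 1/(-260/9) = -9/260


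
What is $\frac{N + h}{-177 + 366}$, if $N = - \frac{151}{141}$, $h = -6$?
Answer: $- \frac{997}{26649} \approx -0.037412$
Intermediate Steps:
$N = - \frac{151}{141}$ ($N = \left(-151\right) \frac{1}{141} = - \frac{151}{141} \approx -1.0709$)
$\frac{N + h}{-177 + 366} = \frac{- \frac{151}{141} - 6}{-177 + 366} = - \frac{997}{141 \cdot 189} = \left(- \frac{997}{141}\right) \frac{1}{189} = - \frac{997}{26649}$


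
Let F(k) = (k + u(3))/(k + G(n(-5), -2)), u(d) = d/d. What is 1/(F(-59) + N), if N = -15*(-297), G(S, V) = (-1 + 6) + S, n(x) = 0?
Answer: 27/120314 ≈ 0.00022441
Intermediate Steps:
G(S, V) = 5 + S
N = 4455
u(d) = 1
F(k) = (1 + k)/(5 + k) (F(k) = (k + 1)/(k + (5 + 0)) = (1 + k)/(k + 5) = (1 + k)/(5 + k))
1/(F(-59) + N) = 1/((1 - 59)/(5 - 59) + 4455) = 1/(-58/(-54) + 4455) = 1/(-1/54*(-58) + 4455) = 1/(29/27 + 4455) = 1/(120314/27) = 27/120314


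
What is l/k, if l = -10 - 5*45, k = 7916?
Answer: -235/7916 ≈ -0.029687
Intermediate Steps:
l = -235 (l = -10 - 225 = -235)
l/k = -235/7916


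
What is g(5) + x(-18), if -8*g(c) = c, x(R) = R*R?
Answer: 2587/8 ≈ 323.38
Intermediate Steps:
x(R) = R²
g(c) = -c/8
g(5) + x(-18) = -⅛*5 + (-18)² = -5/8 + 324 = 2587/8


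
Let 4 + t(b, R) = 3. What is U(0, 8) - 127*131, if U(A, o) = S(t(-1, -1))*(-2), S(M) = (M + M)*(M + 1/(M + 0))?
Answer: -16645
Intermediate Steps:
t(b, R) = -1 (t(b, R) = -4 + 3 = -1)
S(M) = 2*M*(M + 1/M) (S(M) = (2*M)*(M + 1/M) = 2*M*(M + 1/M))
U(A, o) = -8 (U(A, o) = (2 + 2*(-1)²)*(-2) = (2 + 2*1)*(-2) = (2 + 2)*(-2) = 4*(-2) = -8)
U(0, 8) - 127*131 = -8 - 127*131 = -8 - 16637 = -16645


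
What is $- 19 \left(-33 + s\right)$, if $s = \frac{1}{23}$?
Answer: $\frac{14402}{23} \approx 626.17$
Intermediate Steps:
$s = \frac{1}{23} \approx 0.043478$
$- 19 \left(-33 + s\right) = - 19 \left(-33 + \frac{1}{23}\right) = \left(-19\right) \left(- \frac{758}{23}\right) = \frac{14402}{23}$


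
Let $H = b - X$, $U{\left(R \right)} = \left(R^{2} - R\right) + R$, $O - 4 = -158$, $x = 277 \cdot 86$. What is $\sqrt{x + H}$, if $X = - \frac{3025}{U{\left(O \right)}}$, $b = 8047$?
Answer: $\frac{\sqrt{6246349}}{14} \approx 178.52$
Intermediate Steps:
$x = 23822$
$O = -154$ ($O = 4 - 158 = -154$)
$U{\left(R \right)} = R^{2}$
$X = - \frac{25}{196}$ ($X = - \frac{3025}{\left(-154\right)^{2}} = - \frac{3025}{23716} = \left(-3025\right) \frac{1}{23716} = - \frac{25}{196} \approx -0.12755$)
$H = \frac{1577237}{196}$ ($H = 8047 - - \frac{25}{196} = 8047 + \frac{25}{196} = \frac{1577237}{196} \approx 8047.1$)
$\sqrt{x + H} = \sqrt{23822 + \frac{1577237}{196}} = \sqrt{\frac{6246349}{196}} = \frac{\sqrt{6246349}}{14}$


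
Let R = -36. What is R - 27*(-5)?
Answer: 99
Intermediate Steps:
R - 27*(-5) = -36 - 27*(-5) = -36 + 135 = 99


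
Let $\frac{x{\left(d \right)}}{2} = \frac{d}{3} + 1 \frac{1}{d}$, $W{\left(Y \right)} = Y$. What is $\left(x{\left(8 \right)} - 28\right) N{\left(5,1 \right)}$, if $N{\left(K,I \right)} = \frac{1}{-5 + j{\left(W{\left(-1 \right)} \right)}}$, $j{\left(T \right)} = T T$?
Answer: $\frac{269}{48} \approx 5.6042$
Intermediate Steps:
$j{\left(T \right)} = T^{2}$
$N{\left(K,I \right)} = - \frac{1}{4}$ ($N{\left(K,I \right)} = \frac{1}{-5 + \left(-1\right)^{2}} = \frac{1}{-5 + 1} = \frac{1}{-4} = - \frac{1}{4}$)
$x{\left(d \right)} = \frac{2}{d} + \frac{2 d}{3}$ ($x{\left(d \right)} = 2 \left(\frac{d}{3} + 1 \frac{1}{d}\right) = 2 \left(d \frac{1}{3} + \frac{1}{d}\right) = 2 \left(\frac{d}{3} + \frac{1}{d}\right) = 2 \left(\frac{1}{d} + \frac{d}{3}\right) = \frac{2}{d} + \frac{2 d}{3}$)
$\left(x{\left(8 \right)} - 28\right) N{\left(5,1 \right)} = \left(\left(\frac{2}{8} + \frac{2}{3} \cdot 8\right) - 28\right) \left(- \frac{1}{4}\right) = \left(\left(2 \cdot \frac{1}{8} + \frac{16}{3}\right) - 28\right) \left(- \frac{1}{4}\right) = \left(\left(\frac{1}{4} + \frac{16}{3}\right) - 28\right) \left(- \frac{1}{4}\right) = \left(\frac{67}{12} - 28\right) \left(- \frac{1}{4}\right) = \left(- \frac{269}{12}\right) \left(- \frac{1}{4}\right) = \frac{269}{48}$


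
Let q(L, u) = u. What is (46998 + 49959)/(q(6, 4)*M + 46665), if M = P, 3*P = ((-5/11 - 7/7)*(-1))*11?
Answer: 290871/140059 ≈ 2.0768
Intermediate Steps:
P = 16/3 (P = (((-5/11 - 7/7)*(-1))*11)/3 = (((-5*1/11 - 7*⅐)*(-1))*11)/3 = (((-5/11 - 1)*(-1))*11)/3 = (-16/11*(-1)*11)/3 = ((16/11)*11)/3 = (⅓)*16 = 16/3 ≈ 5.3333)
M = 16/3 ≈ 5.3333
(46998 + 49959)/(q(6, 4)*M + 46665) = (46998 + 49959)/(4*(16/3) + 46665) = 96957/(64/3 + 46665) = 96957/(140059/3) = 96957*(3/140059) = 290871/140059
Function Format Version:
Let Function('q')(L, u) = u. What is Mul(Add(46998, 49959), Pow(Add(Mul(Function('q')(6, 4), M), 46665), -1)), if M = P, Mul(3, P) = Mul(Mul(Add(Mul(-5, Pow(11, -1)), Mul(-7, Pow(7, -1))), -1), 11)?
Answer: Rational(290871, 140059) ≈ 2.0768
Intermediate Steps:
P = Rational(16, 3) (P = Mul(Rational(1, 3), Mul(Mul(Add(Mul(-5, Pow(11, -1)), Mul(-7, Pow(7, -1))), -1), 11)) = Mul(Rational(1, 3), Mul(Mul(Add(Mul(-5, Rational(1, 11)), Mul(-7, Rational(1, 7))), -1), 11)) = Mul(Rational(1, 3), Mul(Mul(Add(Rational(-5, 11), -1), -1), 11)) = Mul(Rational(1, 3), Mul(Mul(Rational(-16, 11), -1), 11)) = Mul(Rational(1, 3), Mul(Rational(16, 11), 11)) = Mul(Rational(1, 3), 16) = Rational(16, 3) ≈ 5.3333)
M = Rational(16, 3) ≈ 5.3333
Mul(Add(46998, 49959), Pow(Add(Mul(Function('q')(6, 4), M), 46665), -1)) = Mul(Add(46998, 49959), Pow(Add(Mul(4, Rational(16, 3)), 46665), -1)) = Mul(96957, Pow(Add(Rational(64, 3), 46665), -1)) = Mul(96957, Pow(Rational(140059, 3), -1)) = Mul(96957, Rational(3, 140059)) = Rational(290871, 140059)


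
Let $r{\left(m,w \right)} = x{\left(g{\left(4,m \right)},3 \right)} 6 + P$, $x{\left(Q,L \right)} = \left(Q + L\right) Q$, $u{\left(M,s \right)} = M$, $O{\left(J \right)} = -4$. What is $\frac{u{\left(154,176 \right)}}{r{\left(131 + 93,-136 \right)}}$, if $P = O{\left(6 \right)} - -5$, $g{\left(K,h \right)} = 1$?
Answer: $\frac{154}{25} \approx 6.16$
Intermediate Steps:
$x{\left(Q,L \right)} = Q \left(L + Q\right)$ ($x{\left(Q,L \right)} = \left(L + Q\right) Q = Q \left(L + Q\right)$)
$P = 1$ ($P = -4 - -5 = -4 + 5 = 1$)
$r{\left(m,w \right)} = 25$ ($r{\left(m,w \right)} = 1 \left(3 + 1\right) 6 + 1 = 1 \cdot 4 \cdot 6 + 1 = 4 \cdot 6 + 1 = 24 + 1 = 25$)
$\frac{u{\left(154,176 \right)}}{r{\left(131 + 93,-136 \right)}} = \frac{154}{25}$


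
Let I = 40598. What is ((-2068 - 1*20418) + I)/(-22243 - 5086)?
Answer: -18112/27329 ≈ -0.66274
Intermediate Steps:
((-2068 - 1*20418) + I)/(-22243 - 5086) = ((-2068 - 1*20418) + 40598)/(-22243 - 5086) = ((-2068 - 20418) + 40598)/(-27329) = (-22486 + 40598)*(-1/27329) = 18112*(-1/27329) = -18112/27329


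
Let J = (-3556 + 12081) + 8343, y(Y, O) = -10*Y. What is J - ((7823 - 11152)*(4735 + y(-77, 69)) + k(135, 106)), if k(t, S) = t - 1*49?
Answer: 18342927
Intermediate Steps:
k(t, S) = -49 + t (k(t, S) = t - 49 = -49 + t)
J = 16868 (J = 8525 + 8343 = 16868)
J - ((7823 - 11152)*(4735 + y(-77, 69)) + k(135, 106)) = 16868 - ((7823 - 11152)*(4735 - 10*(-77)) + (-49 + 135)) = 16868 - (-3329*(4735 + 770) + 86) = 16868 - (-3329*5505 + 86) = 16868 - (-18326145 + 86) = 16868 - 1*(-18326059) = 16868 + 18326059 = 18342927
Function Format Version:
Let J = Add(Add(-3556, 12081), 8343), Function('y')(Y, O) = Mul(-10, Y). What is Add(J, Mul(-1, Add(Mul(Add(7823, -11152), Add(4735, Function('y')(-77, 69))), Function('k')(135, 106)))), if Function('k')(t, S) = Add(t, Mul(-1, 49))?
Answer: 18342927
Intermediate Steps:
Function('k')(t, S) = Add(-49, t) (Function('k')(t, S) = Add(t, -49) = Add(-49, t))
J = 16868 (J = Add(8525, 8343) = 16868)
Add(J, Mul(-1, Add(Mul(Add(7823, -11152), Add(4735, Function('y')(-77, 69))), Function('k')(135, 106)))) = Add(16868, Mul(-1, Add(Mul(Add(7823, -11152), Add(4735, Mul(-10, -77))), Add(-49, 135)))) = Add(16868, Mul(-1, Add(Mul(-3329, Add(4735, 770)), 86))) = Add(16868, Mul(-1, Add(Mul(-3329, 5505), 86))) = Add(16868, Mul(-1, Add(-18326145, 86))) = Add(16868, Mul(-1, -18326059)) = Add(16868, 18326059) = 18342927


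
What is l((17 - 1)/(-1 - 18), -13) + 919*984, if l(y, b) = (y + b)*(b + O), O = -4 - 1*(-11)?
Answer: 17183202/19 ≈ 9.0438e+5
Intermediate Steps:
O = 7 (O = -4 + 11 = 7)
l(y, b) = (7 + b)*(b + y) (l(y, b) = (y + b)*(b + 7) = (b + y)*(7 + b) = (7 + b)*(b + y))
l((17 - 1)/(-1 - 18), -13) + 919*984 = ((-13)² + 7*(-13) + 7*((17 - 1)/(-1 - 18)) - 13*(17 - 1)/(-1 - 18)) + 919*984 = (169 - 91 + 7*(16/(-19)) - 208/(-19)) + 904296 = (169 - 91 + 7*(16*(-1/19)) - 208*(-1)/19) + 904296 = (169 - 91 + 7*(-16/19) - 13*(-16/19)) + 904296 = (169 - 91 - 112/19 + 208/19) + 904296 = 1578/19 + 904296 = 17183202/19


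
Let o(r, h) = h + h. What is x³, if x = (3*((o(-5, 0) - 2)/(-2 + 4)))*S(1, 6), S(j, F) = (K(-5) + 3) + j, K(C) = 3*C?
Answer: 35937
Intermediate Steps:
S(j, F) = -12 + j (S(j, F) = (3*(-5) + 3) + j = (-15 + 3) + j = -12 + j)
o(r, h) = 2*h
x = 33 (x = (3*((2*0 - 2)/(-2 + 4)))*(-12 + 1) = (3*((0 - 2)/2))*(-11) = (3*(-2*½))*(-11) = (3*(-1))*(-11) = -3*(-11) = 33)
x³ = 33³ = 35937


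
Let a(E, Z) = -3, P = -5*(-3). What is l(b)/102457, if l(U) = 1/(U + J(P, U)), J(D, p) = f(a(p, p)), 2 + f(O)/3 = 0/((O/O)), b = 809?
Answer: 1/82272971 ≈ 1.2155e-8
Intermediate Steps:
P = 15
f(O) = -6 (f(O) = -6 + 3*(0/((O/O))) = -6 + 3*(0/1) = -6 + 3*(0*1) = -6 + 3*0 = -6 + 0 = -6)
J(D, p) = -6
l(U) = 1/(-6 + U) (l(U) = 1/(U - 6) = 1/(-6 + U))
l(b)/102457 = 1/((-6 + 809)*102457) = (1/102457)/803 = (1/803)*(1/102457) = 1/82272971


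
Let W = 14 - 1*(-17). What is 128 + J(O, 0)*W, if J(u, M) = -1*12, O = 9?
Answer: -244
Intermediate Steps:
J(u, M) = -12
W = 31 (W = 14 + 17 = 31)
128 + J(O, 0)*W = 128 - 12*31 = 128 - 372 = -244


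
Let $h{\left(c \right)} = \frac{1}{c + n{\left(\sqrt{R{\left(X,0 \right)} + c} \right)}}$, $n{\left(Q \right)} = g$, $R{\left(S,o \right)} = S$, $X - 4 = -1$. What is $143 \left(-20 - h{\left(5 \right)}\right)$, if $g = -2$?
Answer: $- \frac{8723}{3} \approx -2907.7$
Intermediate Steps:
$X = 3$ ($X = 4 - 1 = 3$)
$n{\left(Q \right)} = -2$
$h{\left(c \right)} = \frac{1}{-2 + c}$ ($h{\left(c \right)} = \frac{1}{c - 2} = \frac{1}{-2 + c}$)
$143 \left(-20 - h{\left(5 \right)}\right) = 143 \left(-20 - \frac{1}{-2 + 5}\right) = 143 \left(-20 - \frac{1}{3}\right) = 143 \left(- \frac{61}{3}\right) = - \frac{8723}{3}$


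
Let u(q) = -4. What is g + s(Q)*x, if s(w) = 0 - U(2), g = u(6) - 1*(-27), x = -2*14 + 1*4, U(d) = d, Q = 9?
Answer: 71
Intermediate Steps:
x = -24 (x = -28 + 4 = -24)
g = 23 (g = -4 - 1*(-27) = -4 + 27 = 23)
s(w) = -2 (s(w) = 0 - 1*2 = 0 - 2 = -2)
g + s(Q)*x = 23 - 2*(-24) = 23 + 48 = 71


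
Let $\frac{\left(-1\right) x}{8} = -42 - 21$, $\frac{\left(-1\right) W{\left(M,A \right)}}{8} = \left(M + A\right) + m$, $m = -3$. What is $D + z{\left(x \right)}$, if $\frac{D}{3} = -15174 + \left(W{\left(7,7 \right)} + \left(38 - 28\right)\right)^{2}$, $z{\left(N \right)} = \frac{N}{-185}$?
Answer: $- \frac{5045454}{185} \approx -27273.0$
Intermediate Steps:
$W{\left(M,A \right)} = 24 - 8 A - 8 M$ ($W{\left(M,A \right)} = - 8 \left(\left(M + A\right) - 3\right) = - 8 \left(\left(A + M\right) - 3\right) = - 8 \left(-3 + A + M\right) = 24 - 8 A - 8 M$)
$x = 504$ ($x = - 8 \left(-42 - 21\right) = \left(-8\right) \left(-63\right) = 504$)
$z{\left(N \right)} = - \frac{N}{185}$ ($z{\left(N \right)} = N \left(- \frac{1}{185}\right) = - \frac{N}{185}$)
$D = -27270$ ($D = 3 \left(-15174 + \left(\left(24 - 56 - 56\right) + \left(38 - 28\right)\right)^{2}\right) = 3 \left(-15174 + \left(-88 + 10\right)^{2}\right) = 3 \left(-15174 + \left(-78\right)^{2}\right) = 3 \left(-15174 + 6084\right) = 3 \left(-9090\right) = -27270$)
$D + z{\left(x \right)} = -27270 - \frac{504}{185} = - \frac{5045454}{185}$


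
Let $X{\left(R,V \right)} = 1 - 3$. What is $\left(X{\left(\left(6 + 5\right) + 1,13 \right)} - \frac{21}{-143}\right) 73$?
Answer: $- \frac{19345}{143} \approx -135.28$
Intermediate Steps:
$X{\left(R,V \right)} = -2$
$\left(X{\left(\left(6 + 5\right) + 1,13 \right)} - \frac{21}{-143}\right) 73 = \left(-2 - \frac{21}{-143}\right) 73 = \left(-2 - - \frac{21}{143}\right) 73 = \left(-2 + \frac{21}{143}\right) 73 = \left(- \frac{265}{143}\right) 73 = - \frac{19345}{143}$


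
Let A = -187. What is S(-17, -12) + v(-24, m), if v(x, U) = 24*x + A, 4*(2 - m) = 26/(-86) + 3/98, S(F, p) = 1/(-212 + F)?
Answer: -174728/229 ≈ -763.00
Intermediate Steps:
m = 34857/16856 (m = 2 - (26/(-86) + 3/98)/4 = 2 - (26*(-1/86) + 3*(1/98))/4 = 2 - (-13/43 + 3/98)/4 = 2 - ¼*(-1145/4214) = 2 + 1145/16856 = 34857/16856 ≈ 2.0679)
v(x, U) = -187 + 24*x (v(x, U) = 24*x - 187 = -187 + 24*x)
S(-17, -12) + v(-24, m) = 1/(-212 - 17) + (-187 + 24*(-24)) = 1/(-229) + (-187 - 576) = -1/229 - 763 = -174728/229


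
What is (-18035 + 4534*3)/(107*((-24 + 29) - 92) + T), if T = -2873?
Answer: 4433/12182 ≈ 0.36390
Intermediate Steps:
(-18035 + 4534*3)/(107*((-24 + 29) - 92) + T) = (-18035 + 4534*3)/(107*((-24 + 29) - 92) - 2873) = (-18035 + 13602)/(107*(5 - 92) - 2873) = -4433/(107*(-87) - 2873) = -4433/(-9309 - 2873) = -4433/(-12182) = -4433*(-1/12182) = 4433/12182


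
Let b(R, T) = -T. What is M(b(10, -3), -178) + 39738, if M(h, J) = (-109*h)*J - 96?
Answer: 97848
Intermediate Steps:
M(h, J) = -96 - 109*J*h (M(h, J) = -109*J*h - 96 = -96 - 109*J*h)
M(b(10, -3), -178) + 39738 = (-96 - 109*(-178)*(-1*(-3))) + 39738 = (-96 - 109*(-178)*3) + 39738 = (-96 + 58206) + 39738 = 58110 + 39738 = 97848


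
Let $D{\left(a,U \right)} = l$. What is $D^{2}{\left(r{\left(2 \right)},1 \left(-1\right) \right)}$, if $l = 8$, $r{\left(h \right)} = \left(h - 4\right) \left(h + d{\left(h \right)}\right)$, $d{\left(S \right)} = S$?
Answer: $64$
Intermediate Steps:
$r{\left(h \right)} = 2 h \left(-4 + h\right)$ ($r{\left(h \right)} = \left(h - 4\right) \left(h + h\right) = \left(-4 + h\right) 2 h = 2 h \left(-4 + h\right)$)
$D{\left(a,U \right)} = 8$
$D^{2}{\left(r{\left(2 \right)},1 \left(-1\right) \right)} = 8^{2} = 64$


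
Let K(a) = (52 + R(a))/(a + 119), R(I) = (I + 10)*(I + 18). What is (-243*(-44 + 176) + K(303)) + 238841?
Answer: 87355355/422 ≈ 2.0700e+5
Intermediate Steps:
R(I) = (10 + I)*(18 + I)
K(a) = (232 + a**2 + 28*a)/(119 + a) (K(a) = (52 + (180 + a**2 + 28*a))/(a + 119) = (232 + a**2 + 28*a)/(119 + a))
(-243*(-44 + 176) + K(303)) + 238841 = (-243*(-44 + 176) + (232 + 303**2 + 28*303)/(119 + 303)) + 238841 = (-243*132 + (232 + 91809 + 8484)/422) + 238841 = (-32076 + (1/422)*100525) + 238841 = (-32076 + 100525/422) + 238841 = -13435547/422 + 238841 = 87355355/422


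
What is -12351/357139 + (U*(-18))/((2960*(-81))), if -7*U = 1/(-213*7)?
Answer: -1717046037701/49649763776760 ≈ -0.034583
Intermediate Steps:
U = 1/10437 (U = -1/(7*((-213*7))) = -⅐/(-1491) = -⅐*(-1/1491) = 1/10437 ≈ 9.5813e-5)
-12351/357139 + (U*(-18))/((2960*(-81))) = -12351/357139 + ((1/10437)*(-18))/((2960*(-81))) = -12351*1/357139 - 6/3479/(-239760) = -12351/357139 - 6/3479*(-1/239760) = -12351/357139 + 1/139020840 = -1717046037701/49649763776760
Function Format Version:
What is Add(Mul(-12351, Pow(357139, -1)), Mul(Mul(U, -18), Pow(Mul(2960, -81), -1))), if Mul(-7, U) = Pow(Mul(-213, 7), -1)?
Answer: Rational(-1717046037701, 49649763776760) ≈ -0.034583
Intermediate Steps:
U = Rational(1, 10437) (U = Mul(Rational(-1, 7), Pow(Mul(-213, 7), -1)) = Mul(Rational(-1, 7), Pow(-1491, -1)) = Mul(Rational(-1, 7), Rational(-1, 1491)) = Rational(1, 10437) ≈ 9.5813e-5)
Add(Mul(-12351, Pow(357139, -1)), Mul(Mul(U, -18), Pow(Mul(2960, -81), -1))) = Add(Mul(-12351, Pow(357139, -1)), Mul(Mul(Rational(1, 10437), -18), Pow(Mul(2960, -81), -1))) = Add(Mul(-12351, Rational(1, 357139)), Mul(Rational(-6, 3479), Pow(-239760, -1))) = Add(Rational(-12351, 357139), Mul(Rational(-6, 3479), Rational(-1, 239760))) = Add(Rational(-12351, 357139), Rational(1, 139020840)) = Rational(-1717046037701, 49649763776760)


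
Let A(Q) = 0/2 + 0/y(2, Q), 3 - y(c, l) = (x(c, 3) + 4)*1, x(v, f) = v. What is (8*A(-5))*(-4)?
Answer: 0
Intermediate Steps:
y(c, l) = -1 - c (y(c, l) = 3 - (c + 4) = 3 - (4 + c) = 3 + (-4 - c) = -1 - c)
A(Q) = 0 (A(Q) = 0/2 + 0/(-1 - 1*2) = 0*(½) + 0/(-1 - 2) = 0 + 0/(-3) = 0 + 0*(-⅓) = 0 + 0 = 0)
(8*A(-5))*(-4) = (8*0)*(-4) = 0*(-4) = 0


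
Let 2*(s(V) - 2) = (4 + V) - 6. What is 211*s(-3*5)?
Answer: -2743/2 ≈ -1371.5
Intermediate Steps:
s(V) = 1 + V/2 (s(V) = 2 + ((4 + V) - 6)/2 = 2 + (-2 + V)/2 = 2 + (-1 + V/2) = 1 + V/2)
211*s(-3*5) = 211*(1 + (-3*5)/2) = 211*(1 + (1/2)*(-15)) = 211*(1 - 15/2) = 211*(-13/2) = -2743/2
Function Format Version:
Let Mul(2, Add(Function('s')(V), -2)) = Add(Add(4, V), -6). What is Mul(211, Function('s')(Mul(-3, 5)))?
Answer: Rational(-2743, 2) ≈ -1371.5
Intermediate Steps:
Function('s')(V) = Add(1, Mul(Rational(1, 2), V)) (Function('s')(V) = Add(2, Mul(Rational(1, 2), Add(Add(4, V), -6))) = Add(2, Mul(Rational(1, 2), Add(-2, V))) = Add(2, Add(-1, Mul(Rational(1, 2), V))) = Add(1, Mul(Rational(1, 2), V)))
Mul(211, Function('s')(Mul(-3, 5))) = Mul(211, Add(1, Mul(Rational(1, 2), Mul(-3, 5)))) = Mul(211, Add(1, Mul(Rational(1, 2), -15))) = Mul(211, Add(1, Rational(-15, 2))) = Mul(211, Rational(-13, 2)) = Rational(-2743, 2)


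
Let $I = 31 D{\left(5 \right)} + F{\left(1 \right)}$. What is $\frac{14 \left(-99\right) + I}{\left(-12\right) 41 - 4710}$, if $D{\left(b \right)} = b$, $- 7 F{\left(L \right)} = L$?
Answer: $\frac{4309}{18207} \approx 0.23667$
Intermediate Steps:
$F{\left(L \right)} = - \frac{L}{7}$
$I = \frac{1084}{7}$ ($I = 31 \cdot 5 - \frac{1}{7} = 155 - \frac{1}{7} = \frac{1084}{7} \approx 154.86$)
$\frac{14 \left(-99\right) + I}{\left(-12\right) 41 - 4710} = \frac{14 \left(-99\right) + \frac{1084}{7}}{\left(-12\right) 41 - 4710} = \frac{-1386 + \frac{1084}{7}}{-492 - 4710} = - \frac{8618}{7 \left(-5202\right)} = \left(- \frac{8618}{7}\right) \left(- \frac{1}{5202}\right) = \frac{4309}{18207}$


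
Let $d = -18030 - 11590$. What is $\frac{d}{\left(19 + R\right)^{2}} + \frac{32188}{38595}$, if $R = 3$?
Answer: $- \frac{281901227}{4669995} \approx -60.364$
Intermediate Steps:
$d = -29620$ ($d = -18030 - 11590 = -29620$)
$\frac{d}{\left(19 + R\right)^{2}} + \frac{32188}{38595} = - \frac{29620}{\left(19 + 3\right)^{2}} + \frac{32188}{38595} = - \frac{29620}{22^{2}} + 32188 \cdot \frac{1}{38595} = - \frac{29620}{484} + \frac{32188}{38595} = \left(-29620\right) \frac{1}{484} + \frac{32188}{38595} = - \frac{7405}{121} + \frac{32188}{38595} = - \frac{281901227}{4669995}$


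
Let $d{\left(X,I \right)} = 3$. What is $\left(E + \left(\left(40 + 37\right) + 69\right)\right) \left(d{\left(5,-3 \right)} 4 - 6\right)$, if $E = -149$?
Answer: $-18$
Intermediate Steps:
$\left(E + \left(\left(40 + 37\right) + 69\right)\right) \left(d{\left(5,-3 \right)} 4 - 6\right) = \left(-149 + \left(\left(40 + 37\right) + 69\right)\right) \left(3 \cdot 4 - 6\right) = \left(-149 + \left(77 + 69\right)\right) \left(12 - 6\right) = \left(-149 + 146\right) 6 = \left(-3\right) 6 = -18$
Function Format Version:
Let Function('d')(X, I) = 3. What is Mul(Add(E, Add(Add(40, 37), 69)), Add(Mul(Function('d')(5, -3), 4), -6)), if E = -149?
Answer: -18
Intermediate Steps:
Mul(Add(E, Add(Add(40, 37), 69)), Add(Mul(Function('d')(5, -3), 4), -6)) = Mul(Add(-149, Add(Add(40, 37), 69)), Add(Mul(3, 4), -6)) = Mul(Add(-149, Add(77, 69)), Add(12, -6)) = Mul(Add(-149, 146), 6) = Mul(-3, 6) = -18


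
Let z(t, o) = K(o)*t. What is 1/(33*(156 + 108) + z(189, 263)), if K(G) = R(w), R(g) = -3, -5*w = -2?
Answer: 1/8145 ≈ 0.00012277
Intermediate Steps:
w = ⅖ (w = -⅕*(-2) = ⅖ ≈ 0.40000)
K(G) = -3
z(t, o) = -3*t
1/(33*(156 + 108) + z(189, 263)) = 1/(33*(156 + 108) - 3*189) = 1/(33*264 - 567) = 1/(8712 - 567) = 1/8145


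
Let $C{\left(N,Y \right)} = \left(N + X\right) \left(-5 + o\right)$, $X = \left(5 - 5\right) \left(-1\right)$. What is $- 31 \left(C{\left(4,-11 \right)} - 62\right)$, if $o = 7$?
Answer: $1674$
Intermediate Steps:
$X = 0$ ($X = 0 \left(-1\right) = 0$)
$C{\left(N,Y \right)} = 2 N$ ($C{\left(N,Y \right)} = \left(N + 0\right) \left(-5 + 7\right) = N 2 = 2 N$)
$- 31 \left(C{\left(4,-11 \right)} - 62\right) = - 31 \left(2 \cdot 4 - 62\right) = - 31 \left(8 - 62\right) = \left(-31\right) \left(-54\right) = 1674$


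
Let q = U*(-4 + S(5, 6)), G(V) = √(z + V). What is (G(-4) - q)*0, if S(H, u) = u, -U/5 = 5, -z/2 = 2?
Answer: 0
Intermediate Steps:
z = -4 (z = -2*2 = -4)
U = -25 (U = -5*5 = -25)
G(V) = √(-4 + V)
q = -50 (q = -25*(-4 + 6) = -25*2 = -50)
(G(-4) - q)*0 = (√(-4 - 4) - 1*(-50))*0 = (√(-8) + 50)*0 = (2*I*√2 + 50)*0 = (50 + 2*I*√2)*0 = 0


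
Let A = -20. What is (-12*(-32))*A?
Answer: -7680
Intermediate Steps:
(-12*(-32))*A = -12*(-32)*(-20) = 384*(-20) = -7680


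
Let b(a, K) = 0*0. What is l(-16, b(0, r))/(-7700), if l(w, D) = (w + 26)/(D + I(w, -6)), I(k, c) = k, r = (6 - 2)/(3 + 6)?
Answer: 1/12320 ≈ 8.1169e-5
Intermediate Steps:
r = 4/9 ≈ 0.44444
b(a, K) = 0
l(w, D) = (26 + w)/(D + w) (l(w, D) = (w + 26)/(D + w) = (26 + w)/(D + w))
l(-16, b(0, r))/(-7700) = ((26 - 16)/(0 - 16))/(-7700) = (10/(-16))*(-1/7700) = -1/16*10*(-1/7700) = -5/8*(-1/7700) = 1/12320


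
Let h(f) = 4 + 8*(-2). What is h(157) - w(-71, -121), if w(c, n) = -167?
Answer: 155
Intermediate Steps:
h(f) = -12 (h(f) = 4 - 16 = -12)
h(157) - w(-71, -121) = -12 - 1*(-167) = -12 + 167 = 155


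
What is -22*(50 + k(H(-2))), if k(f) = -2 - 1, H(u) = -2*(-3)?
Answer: -1034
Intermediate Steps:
H(u) = 6
k(f) = -3
-22*(50 + k(H(-2))) = -22*(50 - 3) = -22*47 = -1034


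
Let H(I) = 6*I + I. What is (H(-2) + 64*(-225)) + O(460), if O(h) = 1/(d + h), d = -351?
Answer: -1571125/109 ≈ -14414.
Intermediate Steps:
H(I) = 7*I
O(h) = 1/(-351 + h)
(H(-2) + 64*(-225)) + O(460) = (7*(-2) + 64*(-225)) + 1/(-351 + 460) = (-14 - 14400) + 1/109 = -14414 + 1/109 = -1571125/109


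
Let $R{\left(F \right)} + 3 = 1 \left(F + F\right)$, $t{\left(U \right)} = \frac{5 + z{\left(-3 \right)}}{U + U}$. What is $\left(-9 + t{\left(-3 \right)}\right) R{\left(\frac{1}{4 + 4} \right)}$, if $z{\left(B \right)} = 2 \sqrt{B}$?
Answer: $\frac{649}{24} + \frac{11 i \sqrt{3}}{12} \approx 27.042 + 1.5877 i$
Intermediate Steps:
$t{\left(U \right)} = \frac{5 + 2 i \sqrt{3}}{2 U}$ ($t{\left(U \right)} = \frac{5 + 2 \sqrt{-3}}{U + U} = \frac{5 + 2 i \sqrt{3}}{2 U}$)
$R{\left(F \right)} = -3 + 2 F$ ($R{\left(F \right)} = -3 + 1 \left(F + F\right) = -3 + 1 \cdot 2 F = -3 + 2 F$)
$\left(-9 + t{\left(-3 \right)}\right) R{\left(\frac{1}{4 + 4} \right)} = \left(-9 + \frac{\frac{5}{2} + i \sqrt{3}}{-3}\right) \left(-3 + \frac{2}{4 + 4}\right) = \left(-9 - \frac{\frac{5}{2} + i \sqrt{3}}{3}\right) \left(-3 + \frac{2}{8}\right) = \left(-9 - \left(\frac{5}{6} + \frac{i \sqrt{3}}{3}\right)\right) \left(-3 + 2 \cdot \frac{1}{8}\right) = \left(- \frac{59}{6} - \frac{i \sqrt{3}}{3}\right) \left(-3 + \frac{1}{4}\right) = \left(- \frac{59}{6} - \frac{i \sqrt{3}}{3}\right) \left(- \frac{11}{4}\right) = \frac{649}{24} + \frac{11 i \sqrt{3}}{12}$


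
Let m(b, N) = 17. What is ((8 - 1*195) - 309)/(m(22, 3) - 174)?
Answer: 496/157 ≈ 3.1592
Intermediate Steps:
((8 - 1*195) - 309)/(m(22, 3) - 174) = ((8 - 1*195) - 309)/(17 - 174) = ((8 - 195) - 309)/(-157) = (-187 - 309)*(-1/157) = -496*(-1/157) = 496/157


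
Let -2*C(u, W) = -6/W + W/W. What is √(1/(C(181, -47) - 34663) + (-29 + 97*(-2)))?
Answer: I*√94703720405865/651675 ≈ 14.933*I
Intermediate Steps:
C(u, W) = -½ + 3/W (C(u, W) = -(-6/W + W/W)/2 = -(-6/W + 1)/2 = -(1 - 6/W)/2 = -½ + 3/W)
√(1/(C(181, -47) - 34663) + (-29 + 97*(-2))) = √(1/((½)*(6 - 1*(-47))/(-47) - 34663) + (-29 + 97*(-2))) = √(1/((½)*(-1/47)*(6 + 47) - 34663) + (-29 - 194)) = √(1/((½)*(-1/47)*53 - 34663) - 223) = √(1/(-53/94 - 34663) - 223) = √(1/(-3258375/94) - 223) = √(-94/3258375 - 223) = √(-726617719/3258375) = I*√94703720405865/651675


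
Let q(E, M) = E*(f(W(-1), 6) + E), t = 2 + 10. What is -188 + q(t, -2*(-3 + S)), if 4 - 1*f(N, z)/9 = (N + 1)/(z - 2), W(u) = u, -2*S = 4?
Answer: 388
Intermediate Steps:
S = -2 (S = -½*4 = -2)
t = 12
f(N, z) = 36 - 9*(1 + N)/(-2 + z) (f(N, z) = 36 - 9*(N + 1)/(z - 2) = 36 - 9*(1 + N)/(-2 + z))
q(E, M) = E*(36 + E) (q(E, M) = E*(9*(-9 - 1*(-1) + 4*6)/(-2 + 6) + E) = E*(9*(-9 + 1 + 24)/4 + E) = E*(9*(¼)*16 + E) = E*(36 + E))
-188 + q(t, -2*(-3 + S)) = -188 + 12*(36 + 12) = -188 + 12*48 = -188 + 576 = 388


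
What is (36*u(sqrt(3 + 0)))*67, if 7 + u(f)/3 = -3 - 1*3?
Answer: -94068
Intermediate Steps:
u(f) = -39 (u(f) = -21 + 3*(-3 - 1*3) = -21 + 3*(-3 - 3) = -21 + 3*(-6) = -21 - 18 = -39)
(36*u(sqrt(3 + 0)))*67 = (36*(-39))*67 = -1404*67 = -94068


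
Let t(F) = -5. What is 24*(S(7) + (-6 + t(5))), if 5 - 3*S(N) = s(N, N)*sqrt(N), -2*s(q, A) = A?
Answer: -224 + 28*sqrt(7) ≈ -149.92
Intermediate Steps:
s(q, A) = -A/2
S(N) = 5/3 + N**(3/2)/6 (S(N) = 5/3 - (-N/2)*sqrt(N)/3 = 5/3 - (-1)*N**(3/2)/6 = 5/3 + N**(3/2)/6)
24*(S(7) + (-6 + t(5))) = 24*((5/3 + 7**(3/2)/6) + (-6 - 5)) = 24*((5/3 + (7*sqrt(7))/6) - 11) = 24*((5/3 + 7*sqrt(7)/6) - 11) = 24*(-28/3 + 7*sqrt(7)/6) = -224 + 28*sqrt(7)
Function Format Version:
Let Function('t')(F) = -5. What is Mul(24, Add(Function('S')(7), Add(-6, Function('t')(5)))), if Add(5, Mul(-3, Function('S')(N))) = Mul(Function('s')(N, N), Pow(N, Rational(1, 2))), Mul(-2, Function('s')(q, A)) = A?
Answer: Add(-224, Mul(28, Pow(7, Rational(1, 2)))) ≈ -149.92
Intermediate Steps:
Function('s')(q, A) = Mul(Rational(-1, 2), A)
Function('S')(N) = Add(Rational(5, 3), Mul(Rational(1, 6), Pow(N, Rational(3, 2)))) (Function('S')(N) = Add(Rational(5, 3), Mul(Rational(-1, 3), Mul(Mul(Rational(-1, 2), N), Pow(N, Rational(1, 2))))) = Add(Rational(5, 3), Mul(Rational(-1, 3), Mul(Rational(-1, 2), Pow(N, Rational(3, 2))))) = Add(Rational(5, 3), Mul(Rational(1, 6), Pow(N, Rational(3, 2)))))
Mul(24, Add(Function('S')(7), Add(-6, Function('t')(5)))) = Mul(24, Add(Add(Rational(5, 3), Mul(Rational(1, 6), Pow(7, Rational(3, 2)))), Add(-6, -5))) = Mul(24, Add(Add(Rational(5, 3), Mul(Rational(1, 6), Mul(7, Pow(7, Rational(1, 2))))), -11)) = Mul(24, Add(Add(Rational(5, 3), Mul(Rational(7, 6), Pow(7, Rational(1, 2)))), -11)) = Mul(24, Add(Rational(-28, 3), Mul(Rational(7, 6), Pow(7, Rational(1, 2))))) = Add(-224, Mul(28, Pow(7, Rational(1, 2))))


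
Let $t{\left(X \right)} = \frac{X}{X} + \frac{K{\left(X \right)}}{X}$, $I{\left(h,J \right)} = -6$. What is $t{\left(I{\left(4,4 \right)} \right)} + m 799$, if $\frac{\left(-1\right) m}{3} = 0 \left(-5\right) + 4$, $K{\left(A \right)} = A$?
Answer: $-9586$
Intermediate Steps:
$m = -12$ ($m = - 3 \left(0 \left(-5\right) + 4\right) = - 3 \left(0 + 4\right) = \left(-3\right) 4 = -12$)
$t{\left(X \right)} = 2$ ($t{\left(X \right)} = \frac{X}{X} + \frac{X}{X} = 1 + 1 = 2$)
$t{\left(I{\left(4,4 \right)} \right)} + m 799 = 2 - 9588 = -9586$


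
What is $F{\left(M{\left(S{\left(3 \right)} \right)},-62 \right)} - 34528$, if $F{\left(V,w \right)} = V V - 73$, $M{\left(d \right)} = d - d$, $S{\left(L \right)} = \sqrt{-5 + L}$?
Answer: $-34601$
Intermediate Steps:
$M{\left(d \right)} = 0$
$F{\left(V,w \right)} = -73 + V^{2}$ ($F{\left(V,w \right)} = V^{2} - 73 = -73 + V^{2}$)
$F{\left(M{\left(S{\left(3 \right)} \right)},-62 \right)} - 34528 = \left(-73 + 0^{2}\right) - 34528 = \left(-73 + 0\right) - 34528 = -73 - 34528 = -34601$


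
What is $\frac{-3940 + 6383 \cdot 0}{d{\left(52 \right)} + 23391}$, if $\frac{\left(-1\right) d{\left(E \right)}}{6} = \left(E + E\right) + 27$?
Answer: $- \frac{788}{4521} \approx -0.1743$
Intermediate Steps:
$d{\left(E \right)} = -162 - 12 E$ ($d{\left(E \right)} = - 6 \left(\left(E + E\right) + 27\right) = - 6 \left(2 E + 27\right) = - 6 \left(27 + 2 E\right) = -162 - 12 E$)
$\frac{-3940 + 6383 \cdot 0}{d{\left(52 \right)} + 23391} = \frac{-3940 + 6383 \cdot 0}{\left(-162 - 624\right) + 23391} = \frac{-3940 + 0}{\left(-162 - 624\right) + 23391} = - \frac{3940}{-786 + 23391} = - \frac{3940}{22605} = \left(-3940\right) \frac{1}{22605} = - \frac{788}{4521}$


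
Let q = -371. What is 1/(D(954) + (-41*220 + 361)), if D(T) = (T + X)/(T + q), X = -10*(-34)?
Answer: -583/5046903 ≈ -0.00011552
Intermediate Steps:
X = 340
D(T) = (340 + T)/(-371 + T) (D(T) = (T + 340)/(T - 371) = (340 + T)/(-371 + T))
1/(D(954) + (-41*220 + 361)) = 1/((340 + 954)/(-371 + 954) + (-41*220 + 361)) = 1/(1294/583 + (-9020 + 361)) = 1/((1/583)*1294 - 8659) = 1/(1294/583 - 8659) = 1/(-5046903/583) = -583/5046903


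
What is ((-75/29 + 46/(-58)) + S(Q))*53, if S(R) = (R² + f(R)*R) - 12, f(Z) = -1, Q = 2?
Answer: -20564/29 ≈ -709.10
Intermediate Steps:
S(R) = -12 + R² - R (S(R) = (R² - R) - 12 = -12 + R² - R)
((-75/29 + 46/(-58)) + S(Q))*53 = ((-75/29 + 46/(-58)) + (-12 + 2² - 1*2))*53 = ((-75*1/29 + 46*(-1/58)) + (-12 + 4 - 2))*53 = ((-75/29 - 23/29) - 10)*53 = (-98/29 - 10)*53 = -388/29*53 = -20564/29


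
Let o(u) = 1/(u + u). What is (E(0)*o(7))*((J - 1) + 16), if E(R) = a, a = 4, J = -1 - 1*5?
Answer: 18/7 ≈ 2.5714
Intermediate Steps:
J = -6 (J = -1 - 5 = -6)
E(R) = 4
o(u) = 1/(2*u)
(E(0)*o(7))*((J - 1) + 16) = (4*((1/2)/7))*((-6 - 1) + 16) = (4*((1/2)*(1/7)))*(-7 + 16) = (4*(1/14))*9 = (2/7)*9 = 18/7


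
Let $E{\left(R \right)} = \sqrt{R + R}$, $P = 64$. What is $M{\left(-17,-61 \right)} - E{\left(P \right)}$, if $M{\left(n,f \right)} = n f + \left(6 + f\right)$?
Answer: $982 - 8 \sqrt{2} \approx 970.69$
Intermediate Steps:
$E{\left(R \right)} = \sqrt{2} \sqrt{R}$ ($E{\left(R \right)} = \sqrt{2 R} = \sqrt{2} \sqrt{R}$)
$M{\left(n,f \right)} = 6 + f + f n$ ($M{\left(n,f \right)} = f n + \left(6 + f\right) = 6 + f + f n$)
$M{\left(-17,-61 \right)} - E{\left(P \right)} = \left(6 - 61 - -1037\right) - \sqrt{2} \sqrt{64} = \left(6 - 61 + 1037\right) - \sqrt{2} \cdot 8 = 982 - 8 \sqrt{2}$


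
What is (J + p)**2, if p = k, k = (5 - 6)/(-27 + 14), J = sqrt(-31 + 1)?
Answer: -5069/169 + 2*I*sqrt(30)/13 ≈ -29.994 + 0.84265*I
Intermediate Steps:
J = I*sqrt(30) (J = sqrt(-30) = I*sqrt(30) ≈ 5.4772*I)
k = 1/13 (k = -1/(-13) = -1*(-1/13) = 1/13 ≈ 0.076923)
p = 1/13 ≈ 0.076923
(J + p)**2 = (I*sqrt(30) + 1/13)**2 = (1/13 + I*sqrt(30))**2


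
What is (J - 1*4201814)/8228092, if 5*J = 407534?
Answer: -5150384/10285115 ≈ -0.50076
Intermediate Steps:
J = 407534/5 (J = (⅕)*407534 = 407534/5 ≈ 81507.)
(J - 1*4201814)/8228092 = (407534/5 - 1*4201814)/8228092 = (407534/5 - 4201814)*(1/8228092) = -20601536/5*1/8228092 = -5150384/10285115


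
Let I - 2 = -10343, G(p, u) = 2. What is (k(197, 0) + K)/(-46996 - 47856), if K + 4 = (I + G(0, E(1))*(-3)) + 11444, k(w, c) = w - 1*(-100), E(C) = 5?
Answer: -695/47426 ≈ -0.014654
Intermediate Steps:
I = -10341 (I = 2 - 10343 = -10341)
k(w, c) = 100 + w (k(w, c) = w + 100 = 100 + w)
K = 1093 (K = -4 + ((-10341 + 2*(-3)) + 11444) = -4 + ((-10341 - 6) + 11444) = -4 + (-10347 + 11444) = -4 + 1097 = 1093)
(k(197, 0) + K)/(-46996 - 47856) = ((100 + 197) + 1093)/(-46996 - 47856) = (297 + 1093)/(-94852) = 1390*(-1/94852) = -695/47426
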